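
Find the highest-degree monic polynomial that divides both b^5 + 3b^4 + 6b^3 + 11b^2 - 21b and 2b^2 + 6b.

b^2 + 3b

Repeated division with remainder:
  b^5 + 3b^4 + 6b^3 + 11b^2 - 21b = ((1/2)b^3 + 3b - 7/2)(2b^2 + 6b) + (0)
Last nonzero remainder: 2b^2 + 6b. Dividing through by 2 gives the monic gcd b^2 + 3b.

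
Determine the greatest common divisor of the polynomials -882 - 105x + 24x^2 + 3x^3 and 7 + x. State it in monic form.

By polynomial division,
  3x^3 + 24x^2 - 105x - 882 = (3x^2 + 3x - 126)(x + 7) + (0)
The last nonzero remainder x + 7 is already monic.

7 + x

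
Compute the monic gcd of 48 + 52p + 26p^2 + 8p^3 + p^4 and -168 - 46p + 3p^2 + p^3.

4 + p

By polynomial division,
  p^4 + 8p^3 + 26p^2 + 52p + 48 = (p + 5)(p^3 + 3p^2 - 46p - 168) + (57p^2 + 450p + 888)
  p^3 + 3p^2 - 46p - 168 = ((1/57)p - 31/361)(57p^2 + 450p + 888) + (-(8280/361)p - 33120/361)
  57p^2 + 450p + 888 = (-(6859/2760)p - 13357/1380)(-(8280/361)p - 33120/361) + (0)
Last nonzero remainder: -(8280/361)p - 33120/361. Dividing through by -8280/361 gives the monic gcd p + 4.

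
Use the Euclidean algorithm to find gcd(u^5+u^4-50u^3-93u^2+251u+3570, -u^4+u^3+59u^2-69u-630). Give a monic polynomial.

u^3-4u^2-47u+210

Apply the Euclidean algorithm:
  u^5+u^4-50u^3-93u^2+251u+3570 = (-u-2)(-u^4+u^3+59u^2-69u-630) + (11u^3-44u^2-517u+2310)
  -u^4+u^3+59u^2-69u-630 = (-(1/11)u-3/11)(11u^3-44u^2-517u+2310) + (0)
Last nonzero remainder: 11u^3-44u^2-517u+2310. Dividing through by 11 gives the monic gcd u^3-4u^2-47u+210.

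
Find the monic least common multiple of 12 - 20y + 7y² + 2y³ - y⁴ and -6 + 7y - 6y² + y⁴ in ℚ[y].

-12 + 32y - 39y² + 25y³ - 4y⁴ - 3y⁵ + y⁶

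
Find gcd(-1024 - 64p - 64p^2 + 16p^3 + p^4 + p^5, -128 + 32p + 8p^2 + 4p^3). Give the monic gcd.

Repeated division with remainder:
  p^5 + p^4 + 16p^3 - 64p^2 - 64p - 1024 = ((1/4)p^2 - (1/4)p + 5/2)(4p^3 + 8p^2 + 32p - 128) + (-44p^2 - 176p - 704)
  4p^3 + 8p^2 + 32p - 128 = (-(1/11)p + 2/11)(-44p^2 - 176p - 704) + (0)
Last nonzero remainder: -44p^2 - 176p - 704. Dividing through by -44 gives the monic gcd p^2 + 4p + 16.

16 + 4p + p^2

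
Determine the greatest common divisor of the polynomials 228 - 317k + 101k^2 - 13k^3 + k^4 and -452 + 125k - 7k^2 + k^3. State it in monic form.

-4 + k

Euclidean algorithm in ℚ[k]:
  k^4 - 13k^3 + 101k^2 - 317k + 228 = (k - 6)(k^3 - 7k^2 + 125k - 452) + (-66k^2 + 885k - 2484)
  k^3 - 7k^2 + 125k - 452 = (-(1/66)k - 47/484)(-66k^2 + 885k - 2484) + ((83879/484)k - 83879/121)
  -66k^2 + 885k - 2484 = (-(31944/83879)k + 300564/83879)((83879/484)k - 83879/121) + (0)
Last nonzero remainder: (83879/484)k - 83879/121. Dividing through by 83879/484 gives the monic gcd k - 4.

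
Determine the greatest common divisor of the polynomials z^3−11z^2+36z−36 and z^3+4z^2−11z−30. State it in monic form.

z−3

Repeated division with remainder:
  z^3−11z^2+36z−36 = (z^3+4z^2−11z−30) + (−15z^2+47z−6)
  z^3+4z^2−11z−30 = (−(1/15)z−107/225)(−15z^2+47z−6) + ((2464/225)z−2464/75)
  −15z^2+47z−6 = (−(3375/2464)z+225/1232)((2464/225)z−2464/75) + (0)
Last nonzero remainder: (2464/225)z−2464/75. Dividing through by 2464/225 gives the monic gcd z−3.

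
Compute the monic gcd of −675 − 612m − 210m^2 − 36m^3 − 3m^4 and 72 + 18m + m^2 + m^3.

3 + m

Apply the Euclidean algorithm:
  −3m^4 − 36m^3 − 210m^2 − 612m − 675 = (−3m − 33)(m^3 + m^2 + 18m + 72) + (−123m^2 + 198m + 1701)
  m^3 + m^2 + 18m + 72 = (−(1/123)m − 107/5043)(−123m^2 + 198m + 1701) + ((60567/1681)m + 181701/1681)
  −123m^2 + 198m + 1701 = (−(68921/20189)m + 317709/20189)((60567/1681)m + 181701/1681) + (0)
Last nonzero remainder: (60567/1681)m + 181701/1681. Dividing through by 60567/1681 gives the monic gcd m + 3.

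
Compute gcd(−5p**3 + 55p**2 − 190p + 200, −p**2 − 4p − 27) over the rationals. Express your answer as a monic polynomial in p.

1

Repeated division with remainder:
  −5p**3 + 55p**2 − 190p + 200 = (5p − 75)(−p**2 − 4p − 27) + (−355p − 1825)
  −p**2 − 4p − 27 = ((1/355)p − 81/25205)(−355p − 1825) + (−165672/5041)
  −355p − 1825 = ((1789555/165672)p + 9199825/165672)(−165672/5041) + (0)
The last nonzero remainder is the constant −165672/5041, so the polynomials are coprime and gcd = 1.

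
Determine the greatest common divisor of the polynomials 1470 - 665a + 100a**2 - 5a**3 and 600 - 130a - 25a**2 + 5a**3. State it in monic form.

-6 + a

Apply the Euclidean algorithm:
  -5a**3 + 100a**2 - 665a + 1470 = (-1)(5a**3 - 25a**2 - 130a + 600) + (75a**2 - 795a + 2070)
  5a**3 - 25a**2 - 130a + 600 = ((1/15)a + 28/75)(75a**2 - 795a + 2070) + ((144/5)a - 864/5)
  75a**2 - 795a + 2070 = ((125/48)a - 575/48)((144/5)a - 864/5) + (0)
Last nonzero remainder: (144/5)a - 864/5. Dividing through by 144/5 gives the monic gcd a - 6.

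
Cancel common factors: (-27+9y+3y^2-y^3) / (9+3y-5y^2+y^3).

(-3-y)/(1+y)

Repeated division with remainder:
  -y^3+3y^2+9y-27 = (-1)(y^3-5y^2+3y+9) + (-2y^2+12y-18)
  y^3-5y^2+3y+9 = (-(1/2)y-1/2)(-2y^2+12y-18) + (0)
Last nonzero remainder: -2y^2+12y-18. Dividing through by -2 gives the monic gcd y^2-6y+9.
Cancel y^2-6y+9 from numerator and denominator to get the reduced form.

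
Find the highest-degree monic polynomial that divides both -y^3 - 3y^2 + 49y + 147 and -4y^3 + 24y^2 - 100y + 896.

By polynomial division,
  -y^3 - 3y^2 + 49y + 147 = (1/4)(-4y^3 + 24y^2 - 100y + 896) + (-9y^2 + 74y - 77)
  -4y^3 + 24y^2 - 100y + 896 = ((4/9)y + 80/81)(-9y^2 + 74y - 77) + (-(11248/81)y + 78736/81)
  -9y^2 + 74y - 77 = ((729/11248)y - 891/11248)(-(11248/81)y + 78736/81) + (0)
Last nonzero remainder: -(11248/81)y + 78736/81. Dividing through by -11248/81 gives the monic gcd y - 7.

y - 7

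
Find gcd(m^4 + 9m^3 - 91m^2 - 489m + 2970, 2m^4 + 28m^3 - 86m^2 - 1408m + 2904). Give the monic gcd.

m^2 + 5m - 66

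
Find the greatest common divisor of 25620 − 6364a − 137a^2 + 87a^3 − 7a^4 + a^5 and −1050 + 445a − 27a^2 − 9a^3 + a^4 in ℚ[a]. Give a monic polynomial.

210 − 47a − 4a^2 + a^3

Repeated division with remainder:
  a^5 − 7a^4 + 87a^3 − 137a^2 − 6364a + 25620 = (a + 2)(a^4 − 9a^3 − 27a^2 + 445a − 1050) + (132a^3 − 528a^2 − 6204a + 27720)
  a^4 − 9a^3 − 27a^2 + 445a − 1050 = ((1/132)a − 5/132)(132a^3 − 528a^2 − 6204a + 27720) + (0)
Last nonzero remainder: 132a^3 − 528a^2 − 6204a + 27720. Dividing through by 132 gives the monic gcd a^3 − 4a^2 − 47a + 210.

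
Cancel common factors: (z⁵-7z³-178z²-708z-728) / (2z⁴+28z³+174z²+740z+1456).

(z³-3z²-24z-28)/(2z²+22z+56)

By polynomial division,
  z⁵-7z³-178z²-708z-728 = ((1/2)z-7)(2z⁴+28z³+174z²+740z+1456) + (102z³+670z²+3744z+9464)
  2z⁴+28z³+174z²+740z+1456 = ((1/51)z+379/2601)(102z³+670z²+3744z+9464) + ((7700/2601)z²+(7700/867)z+200200/2601)
  102z³+670z²+3744z+9464 = ((132651/3850)z+33813/275)((7700/2601)z²+(7700/867)z+200200/2601) + (0)
Last nonzero remainder: (7700/2601)z²+(7700/867)z+200200/2601. Dividing through by 7700/2601 gives the monic gcd z²+3z+26.
Cancel z²+3z+26 from numerator and denominator to get the reduced form.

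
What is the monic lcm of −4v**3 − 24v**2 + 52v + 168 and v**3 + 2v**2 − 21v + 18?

v**5 + 11v**4 + 11v**3 − 143v**2 − 132v + 252

Apply the Euclidean algorithm:
  −4v**3 − 24v**2 + 52v + 168 = (−4)(v**3 + 2v**2 − 21v + 18) + (−16v**2 − 32v + 240)
  v**3 + 2v**2 − 21v + 18 = (−(1/16)v)(−16v**2 − 32v + 240) + (−6v + 18)
  −16v**2 − 32v + 240 = ((8/3)v + 40/3)(−6v + 18) + (0)
Last nonzero remainder: −6v + 18. Dividing through by −6 gives the monic gcd v − 3.
Then lcm(f, g) = f·g / gcd(f, g); expanding and making the result monic gives the answer.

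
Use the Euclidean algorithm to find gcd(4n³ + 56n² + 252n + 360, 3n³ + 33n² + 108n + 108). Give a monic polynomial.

n² + 9n + 18

Repeated division with remainder:
  4n³ + 56n² + 252n + 360 = (4/3)(3n³ + 33n² + 108n + 108) + (12n² + 108n + 216)
  3n³ + 33n² + 108n + 108 = ((1/4)n + 1/2)(12n² + 108n + 216) + (0)
Last nonzero remainder: 12n² + 108n + 216. Dividing through by 12 gives the monic gcd n² + 9n + 18.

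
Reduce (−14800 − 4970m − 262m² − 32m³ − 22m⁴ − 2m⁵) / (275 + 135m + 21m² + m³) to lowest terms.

By polynomial division,
  −2m⁵ − 22m⁴ − 32m³ − 262m² − 4970m − 14800 = (−2m² + 20m − 182)(m³ + 21m² + 135m + 275) + (1410m² + 14100m + 35250)
  m³ + 21m² + 135m + 275 = ((1/1410)m + 11/1410)(1410m² + 14100m + 35250) + (0)
Last nonzero remainder: 1410m² + 14100m + 35250. Dividing through by 1410 gives the monic gcd m² + 10m + 25.
Cancel m² + 10m + 25 from numerator and denominator to get the reduced form.

(−592 + 38m − 2m² − 2m³)/(11 + m)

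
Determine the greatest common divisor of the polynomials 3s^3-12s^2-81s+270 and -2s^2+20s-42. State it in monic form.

s-3

Repeated division with remainder:
  3s^3-12s^2-81s+270 = (-(3/2)s-9)(-2s^2+20s-42) + (36s-108)
  -2s^2+20s-42 = (-(1/18)s+7/18)(36s-108) + (0)
Last nonzero remainder: 36s-108. Dividing through by 36 gives the monic gcd s-3.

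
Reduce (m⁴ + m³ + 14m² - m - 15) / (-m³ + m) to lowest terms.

(-m² - m - 15)/(m)

By polynomial division,
  m⁴ + m³ + 14m² - m - 15 = (-m - 1)(-m³ + m) + (15m² - 15)
  -m³ + m = (-(1/15)m)(15m² - 15) + (0)
Last nonzero remainder: 15m² - 15. Dividing through by 15 gives the monic gcd m² - 1.
Cancel m² - 1 from numerator and denominator to get the reduced form.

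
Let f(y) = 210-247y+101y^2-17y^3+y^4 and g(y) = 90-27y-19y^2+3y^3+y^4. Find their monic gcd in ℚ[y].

Euclidean algorithm in ℚ[y]:
  y^4-17y^3+101y^2-247y+210 = (y^4+3y^3-19y^2-27y+90) + (-20y^3+120y^2-220y+120)
  y^4+3y^3-19y^2-27y+90 = (-(1/20)y-9/20)(-20y^3+120y^2-220y+120) + (24y^2-120y+144)
  -20y^3+120y^2-220y+120 = (-(5/6)y+5/6)(24y^2-120y+144) + (0)
Last nonzero remainder: 24y^2-120y+144. Dividing through by 24 gives the monic gcd y^2-5y+6.

6-5y+y^2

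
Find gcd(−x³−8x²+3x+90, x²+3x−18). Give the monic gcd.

Repeated division with remainder:
  −x³−8x²+3x+90 = (−x−5)(x²+3x−18) + (0)
The last nonzero remainder x²+3x−18 is already monic.

x²+3x−18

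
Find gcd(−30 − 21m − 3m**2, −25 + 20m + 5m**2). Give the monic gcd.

5 + m

Apply the Euclidean algorithm:
  −3m**2 − 21m − 30 = (−3/5)(5m**2 + 20m − 25) + (−9m − 45)
  5m**2 + 20m − 25 = (−(5/9)m + 5/9)(−9m − 45) + (0)
Last nonzero remainder: −9m − 45. Dividing through by −9 gives the monic gcd m + 5.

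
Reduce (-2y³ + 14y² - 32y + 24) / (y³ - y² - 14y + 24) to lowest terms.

(-2y + 4)/(y + 4)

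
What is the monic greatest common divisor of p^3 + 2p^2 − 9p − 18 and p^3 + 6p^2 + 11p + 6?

p^2 + 5p + 6

By polynomial division,
  p^3 + 2p^2 − 9p − 18 = (p^3 + 6p^2 + 11p + 6) + (−4p^2 − 20p − 24)
  p^3 + 6p^2 + 11p + 6 = (−(1/4)p − 1/4)(−4p^2 − 20p − 24) + (0)
Last nonzero remainder: −4p^2 − 20p − 24. Dividing through by −4 gives the monic gcd p^2 + 5p + 6.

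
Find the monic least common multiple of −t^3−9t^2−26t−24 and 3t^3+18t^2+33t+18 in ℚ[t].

t^4+10t^3+35t^2+50t+24

Euclidean algorithm in ℚ[t]:
  −t^3−9t^2−26t−24 = (−1/3)(3t^3+18t^2+33t+18) + (−3t^2−15t−18)
  3t^3+18t^2+33t+18 = (−t−1)(−3t^2−15t−18) + (0)
Last nonzero remainder: −3t^2−15t−18. Dividing through by −3 gives the monic gcd t^2+5t+6.
Then lcm(f, g) = f·g / gcd(f, g); expanding and making the result monic gives the answer.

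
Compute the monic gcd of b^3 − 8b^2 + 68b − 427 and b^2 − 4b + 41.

1

By polynomial division,
  b^3 − 8b^2 + 68b − 427 = (b − 4)(b^2 − 4b + 41) + (11b − 263)
  b^2 − 4b + 41 = ((1/11)b + 219/121)(11b − 263) + (62558/121)
  11b − 263 = ((1331/62558)b − 31823/62558)(62558/121) + (0)
The last nonzero remainder is the constant 62558/121, so the polynomials are coprime and gcd = 1.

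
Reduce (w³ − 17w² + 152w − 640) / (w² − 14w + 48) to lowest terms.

Repeated division with remainder:
  w³ − 17w² + 152w − 640 = (w − 3)(w² − 14w + 48) + (62w − 496)
  w² − 14w + 48 = ((1/62)w − 3/31)(62w − 496) + (0)
Last nonzero remainder: 62w − 496. Dividing through by 62 gives the monic gcd w − 8.
Cancel w − 8 from numerator and denominator to get the reduced form.

(w² − 9w + 80)/(w − 6)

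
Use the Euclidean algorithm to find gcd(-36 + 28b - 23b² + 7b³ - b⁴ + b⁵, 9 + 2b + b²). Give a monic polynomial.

9 + 2b + b²

Euclidean algorithm in ℚ[b]:
  b⁵ - b⁴ + 7b³ - 23b² + 28b - 36 = (b³ - 3b² + 4b - 4)(b² + 2b + 9) + (0)
The last nonzero remainder b² + 2b + 9 is already monic.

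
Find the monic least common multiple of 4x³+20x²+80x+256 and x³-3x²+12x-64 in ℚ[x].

x⁴+x³-16x-256

Repeated division with remainder:
  4x³+20x²+80x+256 = (4)(x³-3x²+12x-64) + (32x²+32x+512)
  x³-3x²+12x-64 = ((1/32)x-1/8)(32x²+32x+512) + (0)
Last nonzero remainder: 32x²+32x+512. Dividing through by 32 gives the monic gcd x²+x+16.
Then lcm(f, g) = f·g / gcd(f, g); expanding and making the result monic gives the answer.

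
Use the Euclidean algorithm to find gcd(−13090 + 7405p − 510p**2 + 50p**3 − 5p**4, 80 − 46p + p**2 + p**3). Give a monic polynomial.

−2 + p

Repeated division with remainder:
  −5p**4 + 50p**3 − 510p**2 + 7405p − 13090 = (−5p + 55)(p**3 + p**2 − 46p + 80) + (−795p**2 + 10335p − 17490)
  p**3 + p**2 − 46p + 80 = (−(1/795)p − 14/795)(−795p**2 + 10335p − 17490) + (114p − 228)
  −795p**2 + 10335p − 17490 = (−(265/38)p + 2915/38)(114p − 228) + (0)
Last nonzero remainder: 114p − 228. Dividing through by 114 gives the monic gcd p − 2.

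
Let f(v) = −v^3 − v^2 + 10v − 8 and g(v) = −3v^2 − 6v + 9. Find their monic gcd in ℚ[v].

v − 1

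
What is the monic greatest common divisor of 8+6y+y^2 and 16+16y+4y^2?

2+y

Apply the Euclidean algorithm:
  y^2+6y+8 = (1/4)(4y^2+16y+16) + (2y+4)
  4y^2+16y+16 = (2y+4)(2y+4) + (0)
Last nonzero remainder: 2y+4. Dividing through by 2 gives the monic gcd y+2.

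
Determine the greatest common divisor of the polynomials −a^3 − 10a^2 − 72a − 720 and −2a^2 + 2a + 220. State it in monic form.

a + 10

Apply the Euclidean algorithm:
  −a^3 − 10a^2 − 72a − 720 = ((1/2)a + 11/2)(−2a^2 + 2a + 220) + (−193a − 1930)
  −2a^2 + 2a + 220 = ((2/193)a − 22/193)(−193a − 1930) + (0)
Last nonzero remainder: −193a − 1930. Dividing through by −193 gives the monic gcd a + 10.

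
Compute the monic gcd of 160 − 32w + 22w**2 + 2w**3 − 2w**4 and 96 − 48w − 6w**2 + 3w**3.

Apply the Euclidean algorithm:
  −2w**4 + 2w**3 + 22w**2 − 32w + 160 = (−(2/3)w − 2/3)(3w**3 − 6w**2 − 48w + 96) + (−14w**2 + 224)
  3w**3 − 6w**2 − 48w + 96 = (−(3/14)w + 3/7)(−14w**2 + 224) + (0)
Last nonzero remainder: −14w**2 + 224. Dividing through by −14 gives the monic gcd w**2 − 16.

−16 + w**2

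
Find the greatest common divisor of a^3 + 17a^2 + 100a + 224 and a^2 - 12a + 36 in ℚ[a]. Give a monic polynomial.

Apply the Euclidean algorithm:
  a^3 + 17a^2 + 100a + 224 = (a + 29)(a^2 - 12a + 36) + (412a - 820)
  a^2 - 12a + 36 = ((1/412)a - 1031/42436)(412a - 820) + (170569/10609)
  412a - 820 = ((4370908/170569)a - 8699380/170569)(170569/10609) + (0)
The last nonzero remainder is the constant 170569/10609, so the polynomials are coprime and gcd = 1.

1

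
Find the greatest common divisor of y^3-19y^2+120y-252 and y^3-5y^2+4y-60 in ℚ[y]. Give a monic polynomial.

y-6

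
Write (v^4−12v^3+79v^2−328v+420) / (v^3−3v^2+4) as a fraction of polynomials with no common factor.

(v^3−10v^2+59v−210)/(v^2−v−2)

Repeated division with remainder:
  v^4−12v^3+79v^2−328v+420 = (v−9)(v^3−3v^2+4) + (52v^2−332v+456)
  v^3−3v^2+4 = ((1/52)v+11/169)(52v^2−332v+456) + ((2170/169)v−4340/169)
  52v^2−332v+456 = ((4394/1085)v−19266/1085)((2170/169)v−4340/169) + (0)
Last nonzero remainder: (2170/169)v−4340/169. Dividing through by 2170/169 gives the monic gcd v−2.
Cancel v−2 from numerator and denominator to get the reduced form.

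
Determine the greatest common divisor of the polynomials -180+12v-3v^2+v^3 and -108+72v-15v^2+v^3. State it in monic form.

-6+v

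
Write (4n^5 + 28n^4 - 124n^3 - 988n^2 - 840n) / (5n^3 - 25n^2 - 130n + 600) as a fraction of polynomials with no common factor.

Apply the Euclidean algorithm:
  4n^5 + 28n^4 - 124n^3 - 988n^2 - 840n = ((4/5)n^2 + (48/5)n + 44)(5n^3 - 25n^2 - 130n + 600) + (880n^2 - 880n - 26400)
  5n^3 - 25n^2 - 130n + 600 = ((1/176)n - 1/44)(880n^2 - 880n - 26400) + (0)
Last nonzero remainder: 880n^2 - 880n - 26400. Dividing through by 880 gives the monic gcd n^2 - n - 30.
Cancel n^2 - n - 30 from numerator and denominator to get the reduced form.

(4n^3 + 32n^2 + 28n)/(5n - 20)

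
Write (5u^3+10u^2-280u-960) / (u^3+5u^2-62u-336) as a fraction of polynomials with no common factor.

(5u+20)/(u+7)

Apply the Euclidean algorithm:
  5u^3+10u^2-280u-960 = (5)(u^3+5u^2-62u-336) + (-15u^2+30u+720)
  u^3+5u^2-62u-336 = (-(1/15)u-7/15)(-15u^2+30u+720) + (0)
Last nonzero remainder: -15u^2+30u+720. Dividing through by -15 gives the monic gcd u^2-2u-48.
Cancel u^2-2u-48 from numerator and denominator to get the reduced form.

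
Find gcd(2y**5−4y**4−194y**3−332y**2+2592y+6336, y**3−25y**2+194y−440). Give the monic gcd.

Apply the Euclidean algorithm:
  2y**5−4y**4−194y**3−332y**2+2592y+6336 = (2y**2+46y+568)(y**3−25y**2+194y−440) + (5824y**2−87360y+256256)
  y**3−25y**2+194y−440 = ((1/5824)y−5/2912)(5824y**2−87360y+256256) + (0)
Last nonzero remainder: 5824y**2−87360y+256256. Dividing through by 5824 gives the monic gcd y**2−15y+44.

y**2−15y+44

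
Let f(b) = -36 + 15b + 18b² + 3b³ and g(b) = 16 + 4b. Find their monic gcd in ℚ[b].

4 + b

By polynomial division,
  3b³ + 18b² + 15b - 36 = ((3/4)b² + (3/2)b - 9/4)(4b + 16) + (0)
Last nonzero remainder: 4b + 16. Dividing through by 4 gives the monic gcd b + 4.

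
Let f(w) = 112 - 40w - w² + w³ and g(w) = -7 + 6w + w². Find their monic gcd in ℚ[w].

Euclidean algorithm in ℚ[w]:
  w³ - w² - 40w + 112 = (w - 7)(w² + 6w - 7) + (9w + 63)
  w² + 6w - 7 = ((1/9)w - 1/9)(9w + 63) + (0)
Last nonzero remainder: 9w + 63. Dividing through by 9 gives the monic gcd w + 7.

7 + w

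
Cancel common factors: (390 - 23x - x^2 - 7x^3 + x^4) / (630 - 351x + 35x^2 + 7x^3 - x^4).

(-13 - 4x - x^2)/(-21 + 4x + x^2)

Repeated division with remainder:
  x^4 - 7x^3 - x^2 - 23x + 390 = (-1)(-x^4 + 7x^3 + 35x^2 - 351x + 630) + (34x^2 - 374x + 1020)
  -x^4 + 7x^3 + 35x^2 - 351x + 630 = (-(1/34)x^2 - (2/17)x + 21/34)(34x^2 - 374x + 1020) + (0)
Last nonzero remainder: 34x^2 - 374x + 1020. Dividing through by 34 gives the monic gcd x^2 - 11x + 30.
Cancel x^2 - 11x + 30 from numerator and denominator to get the reduced form.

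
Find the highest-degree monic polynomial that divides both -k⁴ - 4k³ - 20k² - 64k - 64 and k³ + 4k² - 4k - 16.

k + 2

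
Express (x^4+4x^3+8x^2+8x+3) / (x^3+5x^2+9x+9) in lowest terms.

(x^2+2x+1)/(x+3)

Euclidean algorithm in ℚ[x]:
  x^4+4x^3+8x^2+8x+3 = (x−1)(x^3+5x^2+9x+9) + (4x^2+8x+12)
  x^3+5x^2+9x+9 = ((1/4)x+3/4)(4x^2+8x+12) + (0)
Last nonzero remainder: 4x^2+8x+12. Dividing through by 4 gives the monic gcd x^2+2x+3.
Cancel x^2+2x+3 from numerator and denominator to get the reduced form.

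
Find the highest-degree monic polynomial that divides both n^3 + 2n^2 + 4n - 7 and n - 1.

Repeated division with remainder:
  n^3 + 2n^2 + 4n - 7 = (n^2 + 3n + 7)(n - 1) + (0)
The last nonzero remainder n - 1 is already monic.

n - 1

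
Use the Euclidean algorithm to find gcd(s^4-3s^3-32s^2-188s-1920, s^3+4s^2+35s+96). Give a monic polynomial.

s^2+s+32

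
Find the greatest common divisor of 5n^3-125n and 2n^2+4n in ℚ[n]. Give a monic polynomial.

n

By polynomial division,
  5n^3-125n = ((5/2)n-5)(2n^2+4n) + (-105n)
  2n^2+4n = (-(2/105)n-4/105)(-105n) + (0)
Last nonzero remainder: -105n. Dividing through by -105 gives the monic gcd n.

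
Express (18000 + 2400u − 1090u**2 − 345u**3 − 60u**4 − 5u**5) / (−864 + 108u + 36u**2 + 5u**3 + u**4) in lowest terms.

Apply the Euclidean algorithm:
  −5u**5 − 60u**4 − 345u**3 − 1090u**2 + 2400u + 18000 = (−5u − 35)(u**4 + 5u**3 + 36u**2 + 108u − 864) + (10u**3 + 710u**2 + 1860u − 12240)
  u**4 + 5u**3 + 36u**2 + 108u − 864 = ((1/10)u − 33/5)(10u**3 + 710u**2 + 1860u − 12240) + (4536u**2 + 13608u − 81648)
  10u**3 + 710u**2 + 1860u − 12240 = ((5/2268)u + 85/567)(4536u**2 + 13608u − 81648) + (0)
Last nonzero remainder: 4536u**2 + 13608u − 81648. Dividing through by 4536 gives the monic gcd u**2 + 3u − 18.
Cancel u**2 + 3u − 18 from numerator and denominator to get the reduced form.

(−1000 − 300u − 45u**2 − 5u**3)/(48 + 2u + u**2)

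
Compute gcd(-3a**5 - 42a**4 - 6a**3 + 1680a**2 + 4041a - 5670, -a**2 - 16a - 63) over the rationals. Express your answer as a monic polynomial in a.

a**2 + 16a + 63

By polynomial division,
  -3a**5 - 42a**4 - 6a**3 + 1680a**2 + 4041a - 5670 = (3a**3 - 6a**2 - 87a + 90)(-a**2 - 16a - 63) + (0)
Last nonzero remainder: -a**2 - 16a - 63. Dividing through by -1 gives the monic gcd a**2 + 16a + 63.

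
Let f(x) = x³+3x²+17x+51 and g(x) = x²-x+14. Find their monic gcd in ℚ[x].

Repeated division with remainder:
  x³+3x²+17x+51 = (x+4)(x²-x+14) + (7x-5)
  x²-x+14 = ((1/7)x-2/49)(7x-5) + (676/49)
  7x-5 = ((343/676)x-245/676)(676/49) + (0)
The last nonzero remainder is the constant 676/49, so the polynomials are coprime and gcd = 1.

1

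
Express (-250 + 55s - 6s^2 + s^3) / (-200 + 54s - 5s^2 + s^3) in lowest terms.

Euclidean algorithm in ℚ[s]:
  s^3 - 6s^2 + 55s - 250 = (s^3 - 5s^2 + 54s - 200) + (-s^2 + s - 50)
  s^3 - 5s^2 + 54s - 200 = (-s + 4)(-s^2 + s - 50) + (0)
Last nonzero remainder: -s^2 + s - 50. Dividing through by -1 gives the monic gcd s^2 - s + 50.
Cancel s^2 - s + 50 from numerator and denominator to get the reduced form.

(-5 + s)/(-4 + s)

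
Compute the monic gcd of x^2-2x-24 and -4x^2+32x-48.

By polynomial division,
  x^2-2x-24 = (-1/4)(-4x^2+32x-48) + (6x-36)
  -4x^2+32x-48 = (-(2/3)x+4/3)(6x-36) + (0)
Last nonzero remainder: 6x-36. Dividing through by 6 gives the monic gcd x-6.

x-6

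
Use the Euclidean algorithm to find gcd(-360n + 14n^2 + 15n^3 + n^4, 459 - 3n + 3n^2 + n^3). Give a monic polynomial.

9 + n

Euclidean algorithm in ℚ[n]:
  n^4 + 15n^3 + 14n^2 - 360n = (n + 12)(n^3 + 3n^2 - 3n + 459) + (-19n^2 - 783n - 5508)
  n^3 + 3n^2 - 3n + 459 = (-(1/19)n + 726/361)(-19n^2 - 783n - 5508) + ((462723/361)n + 4164507/361)
  -19n^2 - 783n - 5508 = (-(6859/462723)n - 4332/9073)((462723/361)n + 4164507/361) + (0)
Last nonzero remainder: (462723/361)n + 4164507/361. Dividing through by 462723/361 gives the monic gcd n + 9.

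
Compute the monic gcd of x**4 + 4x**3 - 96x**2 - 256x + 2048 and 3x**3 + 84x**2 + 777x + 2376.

x + 8

Repeated division with remainder:
  x**4 + 4x**3 - 96x**2 - 256x + 2048 = ((1/3)x - 8)(3x**3 + 84x**2 + 777x + 2376) + (317x**2 + 5168x + 21056)
  3x**3 + 84x**2 + 777x + 2376 = ((3/317)x + 11124/100489)(317x**2 + 5168x + 21056) + ((566865/100489)x + 4534920/100489)
  317x**2 + 5168x + 21056 = ((31855013/566865)x + 264487048/566865)((566865/100489)x + 4534920/100489) + (0)
Last nonzero remainder: (566865/100489)x + 4534920/100489. Dividing through by 566865/100489 gives the monic gcd x + 8.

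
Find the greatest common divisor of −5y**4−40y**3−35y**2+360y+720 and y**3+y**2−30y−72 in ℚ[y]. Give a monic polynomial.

Apply the Euclidean algorithm:
  −5y**4−40y**3−35y**2+360y+720 = (−5y−35)(y**3+y**2−30y−72) + (−150y**2−1050y−1800)
  y**3+y**2−30y−72 = (−(1/150)y+1/25)(−150y**2−1050y−1800) + (0)
Last nonzero remainder: −150y**2−1050y−1800. Dividing through by −150 gives the monic gcd y**2+7y+12.

y**2+7y+12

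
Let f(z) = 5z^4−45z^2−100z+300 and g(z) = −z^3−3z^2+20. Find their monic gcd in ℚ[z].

z^3+3z^2−20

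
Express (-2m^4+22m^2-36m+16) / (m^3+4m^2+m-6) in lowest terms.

(-2m^3-2m^2+20m-16)/(m^2+5m+6)

Apply the Euclidean algorithm:
  -2m^4+22m^2-36m+16 = (-2m+8)(m^3+4m^2+m-6) + (-8m^2-56m+64)
  m^3+4m^2+m-6 = (-(1/8)m+3/8)(-8m^2-56m+64) + (30m-30)
  -8m^2-56m+64 = (-(4/15)m-32/15)(30m-30) + (0)
Last nonzero remainder: 30m-30. Dividing through by 30 gives the monic gcd m-1.
Cancel m-1 from numerator and denominator to get the reduced form.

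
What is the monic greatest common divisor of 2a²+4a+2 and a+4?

By polynomial division,
  2a²+4a+2 = (2a-4)(a+4) + (18)
  a+4 = ((1/18)a+2/9)(18) + (0)
The last nonzero remainder is the constant 18, so the polynomials are coprime and gcd = 1.

1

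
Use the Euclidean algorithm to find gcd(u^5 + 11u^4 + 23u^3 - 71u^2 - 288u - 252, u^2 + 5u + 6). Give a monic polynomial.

By polynomial division,
  u^5 + 11u^4 + 23u^3 - 71u^2 - 288u - 252 = (u^3 + 6u^2 - 13u - 42)(u^2 + 5u + 6) + (0)
The last nonzero remainder u^2 + 5u + 6 is already monic.

u^2 + 5u + 6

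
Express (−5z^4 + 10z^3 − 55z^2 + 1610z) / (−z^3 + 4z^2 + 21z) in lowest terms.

(5z^2 + 25z + 230)/(z + 3)

Euclidean algorithm in ℚ[z]:
  −5z^4 + 10z^3 − 55z^2 + 1610z = (5z + 10)(−z^3 + 4z^2 + 21z) + (−200z^2 + 1400z)
  −z^3 + 4z^2 + 21z = ((1/200)z + 3/200)(−200z^2 + 1400z) + (0)
Last nonzero remainder: −200z^2 + 1400z. Dividing through by −200 gives the monic gcd z^2 − 7z.
Cancel z^2 − 7z from numerator and denominator to get the reduced form.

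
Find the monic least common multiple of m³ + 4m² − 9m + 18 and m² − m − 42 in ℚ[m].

m⁴ − 3m³ − 37m² + 81m − 126

Repeated division with remainder:
  m³ + 4m² − 9m + 18 = (m + 5)(m² − m − 42) + (38m + 228)
  m² − m − 42 = ((1/38)m − 7/38)(38m + 228) + (0)
Last nonzero remainder: 38m + 228. Dividing through by 38 gives the monic gcd m + 6.
Then lcm(f, g) = f·g / gcd(f, g); expanding and making the result monic gives the answer.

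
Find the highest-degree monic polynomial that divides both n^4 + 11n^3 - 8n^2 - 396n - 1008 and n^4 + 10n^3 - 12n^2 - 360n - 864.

n^3 + 4n^2 - 36n - 144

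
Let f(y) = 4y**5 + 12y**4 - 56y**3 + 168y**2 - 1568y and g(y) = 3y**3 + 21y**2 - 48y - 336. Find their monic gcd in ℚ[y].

Apply the Euclidean algorithm:
  4y**5 + 12y**4 - 56y**3 + 168y**2 - 1568y = ((4/3)y**2 - (16/3)y + 40)(3y**3 + 21y**2 - 48y - 336) + (-480y**2 - 1440y + 13440)
  3y**3 + 21y**2 - 48y - 336 = (-(1/160)y - 1/40)(-480y**2 - 1440y + 13440) + (0)
Last nonzero remainder: -480y**2 - 1440y + 13440. Dividing through by -480 gives the monic gcd y**2 + 3y - 28.

y**2 + 3y - 28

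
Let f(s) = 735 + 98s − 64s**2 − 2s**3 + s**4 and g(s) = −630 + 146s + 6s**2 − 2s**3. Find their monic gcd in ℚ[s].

35 − 12s + s**2

Euclidean algorithm in ℚ[s]:
  s**4 − 2s**3 − 64s**2 + 98s + 735 = (−(1/2)s − 1/2)(−2s**3 + 6s**2 + 146s − 630) + (12s**2 − 144s + 420)
  −2s**3 + 6s**2 + 146s − 630 = (−(1/6)s − 3/2)(12s**2 − 144s + 420) + (0)
Last nonzero remainder: 12s**2 − 144s + 420. Dividing through by 12 gives the monic gcd s**2 − 12s + 35.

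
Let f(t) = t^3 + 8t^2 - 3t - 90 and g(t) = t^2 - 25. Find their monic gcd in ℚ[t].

t + 5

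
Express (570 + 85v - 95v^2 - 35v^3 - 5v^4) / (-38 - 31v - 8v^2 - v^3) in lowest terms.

Euclidean algorithm in ℚ[v]:
  -5v^4 - 35v^3 - 95v^2 + 85v + 570 = (5v - 5)(-v^3 - 8v^2 - 31v - 38) + (20v^2 + 120v + 380)
  -v^3 - 8v^2 - 31v - 38 = (-(1/20)v - 1/10)(20v^2 + 120v + 380) + (0)
Last nonzero remainder: 20v^2 + 120v + 380. Dividing through by 20 gives the monic gcd v^2 + 6v + 19.
Cancel v^2 + 6v + 19 from numerator and denominator to get the reduced form.

(-30 + 5v + 5v^2)/(2 + v)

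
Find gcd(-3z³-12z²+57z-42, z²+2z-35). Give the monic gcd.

z+7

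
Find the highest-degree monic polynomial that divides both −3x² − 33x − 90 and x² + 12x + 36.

x + 6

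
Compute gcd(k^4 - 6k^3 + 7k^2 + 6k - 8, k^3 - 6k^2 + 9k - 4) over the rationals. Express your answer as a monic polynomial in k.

Euclidean algorithm in ℚ[k]:
  k^4 - 6k^3 + 7k^2 + 6k - 8 = (k)(k^3 - 6k^2 + 9k - 4) + (-2k^2 + 10k - 8)
  k^3 - 6k^2 + 9k - 4 = (-(1/2)k + 1/2)(-2k^2 + 10k - 8) + (0)
Last nonzero remainder: -2k^2 + 10k - 8. Dividing through by -2 gives the monic gcd k^2 - 5k + 4.

k^2 - 5k + 4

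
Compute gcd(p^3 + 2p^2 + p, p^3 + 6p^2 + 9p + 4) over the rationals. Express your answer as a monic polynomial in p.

Apply the Euclidean algorithm:
  p^3 + 2p^2 + p = (p^3 + 6p^2 + 9p + 4) + (−4p^2 − 8p − 4)
  p^3 + 6p^2 + 9p + 4 = (−(1/4)p − 1)(−4p^2 − 8p − 4) + (0)
Last nonzero remainder: −4p^2 − 8p − 4. Dividing through by −4 gives the monic gcd p^2 + 2p + 1.

p^2 + 2p + 1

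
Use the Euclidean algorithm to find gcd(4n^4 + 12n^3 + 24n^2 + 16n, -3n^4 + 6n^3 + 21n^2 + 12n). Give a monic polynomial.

n^2 + n

By polynomial division,
  4n^4 + 12n^3 + 24n^2 + 16n = (-4/3)(-3n^4 + 6n^3 + 21n^2 + 12n) + (20n^3 + 52n^2 + 32n)
  -3n^4 + 6n^3 + 21n^2 + 12n = (-(3/20)n + 69/100)(20n^3 + 52n^2 + 32n) + (-(252/25)n^2 - (252/25)n)
  20n^3 + 52n^2 + 32n = (-(125/63)n - 200/63)(-(252/25)n^2 - (252/25)n) + (0)
Last nonzero remainder: -(252/25)n^2 - (252/25)n. Dividing through by -252/25 gives the monic gcd n^2 + n.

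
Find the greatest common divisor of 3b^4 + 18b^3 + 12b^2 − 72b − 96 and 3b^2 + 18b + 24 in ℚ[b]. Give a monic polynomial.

b^2 + 6b + 8

Repeated division with remainder:
  3b^4 + 18b^3 + 12b^2 − 72b − 96 = (b^2 − 4)(3b^2 + 18b + 24) + (0)
Last nonzero remainder: 3b^2 + 18b + 24. Dividing through by 3 gives the monic gcd b^2 + 6b + 8.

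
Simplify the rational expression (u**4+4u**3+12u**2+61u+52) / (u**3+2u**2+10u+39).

(u**2+5u+4)/(u+3)

By polynomial division,
  u**4+4u**3+12u**2+61u+52 = (u+2)(u**3+2u**2+10u+39) + (-2u**2+2u-26)
  u**3+2u**2+10u+39 = (-(1/2)u-3/2)(-2u**2+2u-26) + (0)
Last nonzero remainder: -2u**2+2u-26. Dividing through by -2 gives the monic gcd u**2-u+13.
Cancel u**2-u+13 from numerator and denominator to get the reduced form.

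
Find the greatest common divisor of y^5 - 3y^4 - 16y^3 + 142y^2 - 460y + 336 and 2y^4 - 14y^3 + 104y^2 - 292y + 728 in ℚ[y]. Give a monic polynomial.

y^2 - 4y + 14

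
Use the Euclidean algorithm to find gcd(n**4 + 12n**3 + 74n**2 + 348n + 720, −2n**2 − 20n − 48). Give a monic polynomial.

Repeated division with remainder:
  n**4 + 12n**3 + 74n**2 + 348n + 720 = (−(1/2)n**2 − n − 15)(−2n**2 − 20n − 48) + (0)
Last nonzero remainder: −2n**2 − 20n − 48. Dividing through by −2 gives the monic gcd n**2 + 10n + 24.

n**2 + 10n + 24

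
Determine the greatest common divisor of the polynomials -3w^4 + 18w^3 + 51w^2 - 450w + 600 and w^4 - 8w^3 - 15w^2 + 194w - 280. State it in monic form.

w^3 - w^2 - 22w + 40

Repeated division with remainder:
  -3w^4 + 18w^3 + 51w^2 - 450w + 600 = (-3)(w^4 - 8w^3 - 15w^2 + 194w - 280) + (-6w^3 + 6w^2 + 132w - 240)
  w^4 - 8w^3 - 15w^2 + 194w - 280 = (-(1/6)w + 7/6)(-6w^3 + 6w^2 + 132w - 240) + (0)
Last nonzero remainder: -6w^3 + 6w^2 + 132w - 240. Dividing through by -6 gives the monic gcd w^3 - w^2 - 22w + 40.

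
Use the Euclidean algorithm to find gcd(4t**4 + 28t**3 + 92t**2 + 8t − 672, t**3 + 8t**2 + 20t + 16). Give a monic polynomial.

t + 4

Repeated division with remainder:
  4t**4 + 28t**3 + 92t**2 + 8t − 672 = (4t − 4)(t**3 + 8t**2 + 20t + 16) + (44t**2 + 24t − 608)
  t**3 + 8t**2 + 20t + 16 = ((1/44)t + 41/242)(44t**2 + 24t − 608) + ((3600/121)t + 14400/121)
  44t**2 + 24t − 608 = ((1331/900)t − 2299/450)((3600/121)t + 14400/121) + (0)
Last nonzero remainder: (3600/121)t + 14400/121. Dividing through by 3600/121 gives the monic gcd t + 4.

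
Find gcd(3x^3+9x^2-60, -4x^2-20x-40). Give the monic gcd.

x^2+5x+10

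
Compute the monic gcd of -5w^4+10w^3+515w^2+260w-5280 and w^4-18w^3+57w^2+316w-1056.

w^3-10w^2-23w+132

Repeated division with remainder:
  -5w^4+10w^3+515w^2+260w-5280 = (-5)(w^4-18w^3+57w^2+316w-1056) + (-80w^3+800w^2+1840w-10560)
  w^4-18w^3+57w^2+316w-1056 = (-(1/80)w+1/10)(-80w^3+800w^2+1840w-10560) + (0)
Last nonzero remainder: -80w^3+800w^2+1840w-10560. Dividing through by -80 gives the monic gcd w^3-10w^2-23w+132.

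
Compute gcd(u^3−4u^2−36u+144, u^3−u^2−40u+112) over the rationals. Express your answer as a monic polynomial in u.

u−4

By polynomial division,
  u^3−4u^2−36u+144 = (u^3−u^2−40u+112) + (−3u^2+4u+32)
  u^3−u^2−40u+112 = (−(1/3)u−1/9)(−3u^2+4u+32) + (−(260/9)u+1040/9)
  −3u^2+4u+32 = ((27/260)u+18/65)(−(260/9)u+1040/9) + (0)
Last nonzero remainder: −(260/9)u+1040/9. Dividing through by −260/9 gives the monic gcd u−4.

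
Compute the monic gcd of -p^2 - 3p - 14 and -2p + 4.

By polynomial division,
  -p^2 - 3p - 14 = ((1/2)p + 5/2)(-2p + 4) + (-24)
  -2p + 4 = ((1/12)p - 1/6)(-24) + (0)
The last nonzero remainder is the constant -24, so the polynomials are coprime and gcd = 1.

1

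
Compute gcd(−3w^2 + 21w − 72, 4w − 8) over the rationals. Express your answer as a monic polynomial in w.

1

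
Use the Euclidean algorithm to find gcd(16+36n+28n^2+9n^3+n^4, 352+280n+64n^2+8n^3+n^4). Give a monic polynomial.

8+6n+n^2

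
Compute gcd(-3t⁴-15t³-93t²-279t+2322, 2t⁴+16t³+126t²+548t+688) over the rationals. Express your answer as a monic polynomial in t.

t²+2t+43

Apply the Euclidean algorithm:
  -3t⁴-15t³-93t²-279t+2322 = (-3/2)(2t⁴+16t³+126t²+548t+688) + (9t³+96t²+543t+3354)
  2t⁴+16t³+126t²+548t+688 = ((2/9)t-16/27)(9t³+96t²+543t+3354) + ((560/9)t²+(1120/9)t+24080/9)
  9t³+96t²+543t+3354 = ((81/560)t+351/280)((560/9)t²+(1120/9)t+24080/9) + (0)
Last nonzero remainder: (560/9)t²+(1120/9)t+24080/9. Dividing through by 560/9 gives the monic gcd t²+2t+43.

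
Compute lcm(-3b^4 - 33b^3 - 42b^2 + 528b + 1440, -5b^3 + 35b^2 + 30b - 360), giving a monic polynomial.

By polynomial division,
  -3b^4 - 33b^3 - 42b^2 + 528b + 1440 = ((3/5)b + 54/5)(-5b^3 + 35b^2 + 30b - 360) + (-438b^2 + 420b + 5328)
  -5b^3 + 35b^2 + 30b - 360 = ((5/438)b - 735/10658)(-438b^2 + 420b + 5328) + (-(9900/5329)b + 39600/5329)
  -438b^2 + 420b + 5328 = ((389017/1650)b + 197173/275)(-(9900/5329)b + 39600/5329) + (0)
Last nonzero remainder: -(9900/5329)b + 39600/5329. Dividing through by -9900/5329 gives the monic gcd b - 4.
Then lcm(f, g) = f·g / gcd(f, g); expanding and making the result monic gives the answer.

b^6 + 8b^5 - 37b^4 - 416b^3 - 204b^2 + 4608b + 8640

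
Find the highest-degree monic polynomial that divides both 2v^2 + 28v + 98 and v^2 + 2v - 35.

Euclidean algorithm in ℚ[v]:
  2v^2 + 28v + 98 = (2)(v^2 + 2v - 35) + (24v + 168)
  v^2 + 2v - 35 = ((1/24)v - 5/24)(24v + 168) + (0)
Last nonzero remainder: 24v + 168. Dividing through by 24 gives the monic gcd v + 7.

v + 7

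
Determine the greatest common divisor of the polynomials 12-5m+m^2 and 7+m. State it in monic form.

1

Repeated division with remainder:
  m^2-5m+12 = (m-12)(m+7) + (96)
  m+7 = ((1/96)m+7/96)(96) + (0)
The last nonzero remainder is the constant 96, so the polynomials are coprime and gcd = 1.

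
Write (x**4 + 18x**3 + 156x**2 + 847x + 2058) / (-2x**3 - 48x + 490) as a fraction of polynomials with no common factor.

By polynomial division,
  x**4 + 18x**3 + 156x**2 + 847x + 2058 = (-(1/2)x - 9)(-2x**3 - 48x + 490) + (132x**2 + 660x + 6468)
  -2x**3 - 48x + 490 = (-(1/66)x + 5/66)(132x**2 + 660x + 6468) + (0)
Last nonzero remainder: 132x**2 + 660x + 6468. Dividing through by 132 gives the monic gcd x**2 + 5x + 49.
Cancel x**2 + 5x + 49 from numerator and denominator to get the reduced form.

(-x**2 - 13x - 42)/(2x - 10)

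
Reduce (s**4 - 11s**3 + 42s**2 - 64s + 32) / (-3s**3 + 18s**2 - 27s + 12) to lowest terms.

Euclidean algorithm in ℚ[s]:
  s**4 - 11s**3 + 42s**2 - 64s + 32 = (-(1/3)s + 5/3)(-3s**3 + 18s**2 - 27s + 12) + (3s**2 - 15s + 12)
  -3s**3 + 18s**2 - 27s + 12 = (-s + 1)(3s**2 - 15s + 12) + (0)
Last nonzero remainder: 3s**2 - 15s + 12. Dividing through by 3 gives the monic gcd s**2 - 5s + 4.
Cancel s**2 - 5s + 4 from numerator and denominator to get the reduced form.

(-s**2 + 6s - 8)/(3s - 3)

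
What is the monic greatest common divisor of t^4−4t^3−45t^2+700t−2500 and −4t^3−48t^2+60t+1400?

By polynomial division,
  t^4−4t^3−45t^2+700t−2500 = (−(1/4)t+4)(−4t^3−48t^2+60t+1400) + (162t^2+810t−8100)
  −4t^3−48t^2+60t+1400 = (−(2/81)t−14/81)(162t^2+810t−8100) + (0)
Last nonzero remainder: 162t^2+810t−8100. Dividing through by 162 gives the monic gcd t^2+5t−50.

t^2+5t−50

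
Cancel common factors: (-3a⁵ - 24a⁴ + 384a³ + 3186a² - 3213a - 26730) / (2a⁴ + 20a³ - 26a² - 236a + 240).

Apply the Euclidean algorithm:
  -3a⁵ - 24a⁴ + 384a³ + 3186a² - 3213a - 26730 = (-(3/2)a + 3)(2a⁴ + 20a³ - 26a² - 236a + 240) + (285a³ + 2910a² - 2145a - 27450)
  2a⁴ + 20a³ - 26a² - 236a + 240 = ((2/285)a - 8/5415)(285a³ + 2910a² - 2145a - 27450) + (-(2400/361)a² - (16800/361)a + 72000/361)
  285a³ + 2910a² - 2145a - 27450 = (-(6859/160)a - 22021/160)(-(2400/361)a² - (16800/361)a + 72000/361) + (0)
Last nonzero remainder: -(2400/361)a² - (16800/361)a + 72000/361. Dividing through by -2400/361 gives the monic gcd a² + 7a - 30.
Cancel a² + 7a - 30 from numerator and denominator to get the reduced form.

(-3a³ - 3a² + 315a + 891)/(2a² + 6a - 8)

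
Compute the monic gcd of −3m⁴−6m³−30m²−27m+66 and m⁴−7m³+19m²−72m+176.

By polynomial division,
  −3m⁴−6m³−30m²−27m+66 = (−3)(m⁴−7m³+19m²−72m+176) + (−27m³+27m²−243m+594)
  m⁴−7m³+19m²−72m+176 = (−(1/27)m+2/9)(−27m³+27m²−243m+594) + (4m²+4m+44)
  −27m³+27m²−243m+594 = (−(27/4)m+27/2)(4m²+4m+44) + (0)
Last nonzero remainder: 4m²+4m+44. Dividing through by 4 gives the monic gcd m²+m+11.

m²+m+11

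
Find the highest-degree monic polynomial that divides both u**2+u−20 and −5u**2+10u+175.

u+5

Repeated division with remainder:
  u**2+u−20 = (−1/5)(−5u**2+10u+175) + (3u+15)
  −5u**2+10u+175 = (−(5/3)u+35/3)(3u+15) + (0)
Last nonzero remainder: 3u+15. Dividing through by 3 gives the monic gcd u+5.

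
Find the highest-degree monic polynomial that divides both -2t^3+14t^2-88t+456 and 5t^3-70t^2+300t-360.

Euclidean algorithm in ℚ[t]:
  -2t^3+14t^2-88t+456 = (-2/5)(5t^3-70t^2+300t-360) + (-14t^2+32t+312)
  5t^3-70t^2+300t-360 = (-(5/14)t+205/49)(-14t^2+32t+312) + ((13600/49)t-81600/49)
  -14t^2+32t+312 = (-(343/6800)t-637/3400)((13600/49)t-81600/49) + (0)
Last nonzero remainder: (13600/49)t-81600/49. Dividing through by 13600/49 gives the monic gcd t-6.

t-6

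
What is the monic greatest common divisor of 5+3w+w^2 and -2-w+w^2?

Apply the Euclidean algorithm:
  w^2+3w+5 = (w^2-w-2) + (4w+7)
  w^2-w-2 = ((1/4)w-11/16)(4w+7) + (45/16)
  4w+7 = ((64/45)w+112/45)(45/16) + (0)
The last nonzero remainder is the constant 45/16, so the polynomials are coprime and gcd = 1.

1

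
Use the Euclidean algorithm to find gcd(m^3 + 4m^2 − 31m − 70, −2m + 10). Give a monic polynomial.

m − 5

Repeated division with remainder:
  m^3 + 4m^2 − 31m − 70 = (−(1/2)m^2 − (9/2)m − 7)(−2m + 10) + (0)
Last nonzero remainder: −2m + 10. Dividing through by −2 gives the monic gcd m − 5.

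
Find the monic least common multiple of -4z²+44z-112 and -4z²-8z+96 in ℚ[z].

Euclidean algorithm in ℚ[z]:
  -4z²+44z-112 = (-4z²-8z+96) + (52z-208)
  -4z²-8z+96 = (-(1/13)z-6/13)(52z-208) + (0)
Last nonzero remainder: 52z-208. Dividing through by 52 gives the monic gcd z-4.
Then lcm(f, g) = f·g / gcd(f, g); expanding and making the result monic gives the answer.

z³-5z²-38z+168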